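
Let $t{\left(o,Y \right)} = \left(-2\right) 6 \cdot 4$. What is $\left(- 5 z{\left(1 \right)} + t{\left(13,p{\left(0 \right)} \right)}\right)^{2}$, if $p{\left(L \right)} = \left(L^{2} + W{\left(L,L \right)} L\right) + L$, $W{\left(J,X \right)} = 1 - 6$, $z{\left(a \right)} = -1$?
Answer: $1849$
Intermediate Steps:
$W{\left(J,X \right)} = -5$ ($W{\left(J,X \right)} = 1 - 6 = -5$)
$p{\left(L \right)} = L^{2} - 4 L$ ($p{\left(L \right)} = \left(L^{2} - 5 L\right) + L = L^{2} - 4 L$)
$t{\left(o,Y \right)} = -48$ ($t{\left(o,Y \right)} = \left(-12\right) 4 = -48$)
$\left(- 5 z{\left(1 \right)} + t{\left(13,p{\left(0 \right)} \right)}\right)^{2} = \left(\left(-5\right) \left(-1\right) - 48\right)^{2} = \left(5 - 48\right)^{2} = \left(-43\right)^{2} = 1849$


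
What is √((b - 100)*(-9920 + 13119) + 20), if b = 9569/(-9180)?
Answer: I*√756612955905/1530 ≈ 568.52*I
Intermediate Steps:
b = -9569/9180 (b = 9569*(-1/9180) = -9569/9180 ≈ -1.0424)
√((b - 100)*(-9920 + 13119) + 20) = √((-9569/9180 - 100)*(-9920 + 13119) + 20) = √(-927569/9180*3199 + 20) = √(-2967293231/9180 + 20) = √(-2967109631/9180) = I*√756612955905/1530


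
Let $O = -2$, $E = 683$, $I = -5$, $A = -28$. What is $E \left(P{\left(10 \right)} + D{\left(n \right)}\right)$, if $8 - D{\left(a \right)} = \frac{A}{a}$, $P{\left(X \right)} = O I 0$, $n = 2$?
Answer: $15026$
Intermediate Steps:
$P{\left(X \right)} = 0$ ($P{\left(X \right)} = \left(-2\right) \left(-5\right) 0 = 10 \cdot 0 = 0$)
$D{\left(a \right)} = 8 + \frac{28}{a}$ ($D{\left(a \right)} = 8 - - \frac{28}{a} = 8 + \frac{28}{a}$)
$E \left(P{\left(10 \right)} + D{\left(n \right)}\right) = 683 \left(0 + \left(8 + \frac{28}{2}\right)\right) = 683 \left(0 + \left(8 + 28 \cdot \frac{1}{2}\right)\right) = 683 \left(0 + \left(8 + 14\right)\right) = 683 \left(0 + 22\right) = 683 \cdot 22 = 15026$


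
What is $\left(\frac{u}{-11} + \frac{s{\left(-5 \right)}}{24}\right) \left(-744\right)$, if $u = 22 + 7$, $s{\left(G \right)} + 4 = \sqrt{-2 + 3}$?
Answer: $\frac{22599}{11} \approx 2054.5$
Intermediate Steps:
$s{\left(G \right)} = -3$ ($s{\left(G \right)} = -4 + \sqrt{-2 + 3} = -4 + \sqrt{1} = -4 + 1 = -3$)
$u = 29$
$\left(\frac{u}{-11} + \frac{s{\left(-5 \right)}}{24}\right) \left(-744\right) = \left(\frac{29}{-11} - \frac{3}{24}\right) \left(-744\right) = \left(29 \left(- \frac{1}{11}\right) - \frac{1}{8}\right) \left(-744\right) = \left(- \frac{29}{11} - \frac{1}{8}\right) \left(-744\right) = \left(- \frac{243}{88}\right) \left(-744\right) = \frac{22599}{11}$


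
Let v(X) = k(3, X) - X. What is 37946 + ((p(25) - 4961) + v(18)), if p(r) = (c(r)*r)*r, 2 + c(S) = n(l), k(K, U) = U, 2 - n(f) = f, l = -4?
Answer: 35485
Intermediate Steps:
n(f) = 2 - f
c(S) = 4 (c(S) = -2 + (2 - 1*(-4)) = -2 + (2 + 4) = -2 + 6 = 4)
v(X) = 0 (v(X) = X - X = 0)
p(r) = 4*r**2 (p(r) = (4*r)*r = 4*r**2)
37946 + ((p(25) - 4961) + v(18)) = 37946 + ((4*25**2 - 4961) + 0) = 37946 + ((4*625 - 4961) + 0) = 37946 + ((2500 - 4961) + 0) = 37946 + (-2461 + 0) = 37946 - 2461 = 35485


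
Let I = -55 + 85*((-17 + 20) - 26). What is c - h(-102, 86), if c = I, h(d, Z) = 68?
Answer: -2078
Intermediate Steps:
I = -2010 (I = -55 + 85*(3 - 26) = -55 + 85*(-23) = -55 - 1955 = -2010)
c = -2010
c - h(-102, 86) = -2010 - 1*68 = -2010 - 68 = -2078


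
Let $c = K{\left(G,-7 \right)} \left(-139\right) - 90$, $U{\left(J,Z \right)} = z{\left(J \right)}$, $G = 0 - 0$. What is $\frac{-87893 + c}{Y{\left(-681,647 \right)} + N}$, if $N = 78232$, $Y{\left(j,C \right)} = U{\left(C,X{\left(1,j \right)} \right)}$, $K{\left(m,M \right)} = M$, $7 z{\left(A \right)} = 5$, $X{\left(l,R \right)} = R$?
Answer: $- \frac{609070}{547629} \approx -1.1122$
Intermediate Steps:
$z{\left(A \right)} = \frac{5}{7}$ ($z{\left(A \right)} = \frac{1}{7} \cdot 5 = \frac{5}{7}$)
$G = 0$ ($G = 0 + 0 = 0$)
$U{\left(J,Z \right)} = \frac{5}{7}$
$Y{\left(j,C \right)} = \frac{5}{7}$
$c = 883$ ($c = \left(-7\right) \left(-139\right) - 90 = 973 - 90 = 883$)
$\frac{-87893 + c}{Y{\left(-681,647 \right)} + N} = \frac{-87893 + 883}{\frac{5}{7} + 78232} = - \frac{87010}{\frac{547629}{7}} = \left(-87010\right) \frac{7}{547629} = - \frac{609070}{547629}$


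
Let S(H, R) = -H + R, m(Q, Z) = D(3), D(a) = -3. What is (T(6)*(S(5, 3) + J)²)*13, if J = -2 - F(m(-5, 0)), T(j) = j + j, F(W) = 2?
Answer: 5616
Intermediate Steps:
m(Q, Z) = -3
T(j) = 2*j
S(H, R) = R - H
J = -4 (J = -2 - 1*2 = -2 - 2 = -4)
(T(6)*(S(5, 3) + J)²)*13 = ((2*6)*((3 - 1*5) - 4)²)*13 = (12*((3 - 5) - 4)²)*13 = (12*(-2 - 4)²)*13 = (12*(-6)²)*13 = (12*36)*13 = 432*13 = 5616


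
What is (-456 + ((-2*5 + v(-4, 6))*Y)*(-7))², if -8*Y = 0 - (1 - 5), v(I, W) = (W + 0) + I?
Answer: 234256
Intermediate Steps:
v(I, W) = I + W (v(I, W) = W + I = I + W)
Y = -½ (Y = -(0 - (1 - 5))/8 = -(0 - 1*(-4))/8 = -(0 + 4)/8 = -⅛*4 = -½ ≈ -0.50000)
(-456 + ((-2*5 + v(-4, 6))*Y)*(-7))² = (-456 + ((-2*5 + (-4 + 6))*(-½))*(-7))² = (-456 + ((-10 + 2)*(-½))*(-7))² = (-456 - 8*(-½)*(-7))² = (-456 + 4*(-7))² = (-456 - 28)² = (-484)² = 234256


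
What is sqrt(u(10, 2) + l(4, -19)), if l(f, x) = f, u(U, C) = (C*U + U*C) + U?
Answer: 3*sqrt(6) ≈ 7.3485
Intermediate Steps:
u(U, C) = U + 2*C*U (u(U, C) = (C*U + C*U) + U = 2*C*U + U = U + 2*C*U)
sqrt(u(10, 2) + l(4, -19)) = sqrt(10*(1 + 2*2) + 4) = sqrt(10*(1 + 4) + 4) = sqrt(10*5 + 4) = sqrt(50 + 4) = sqrt(54) = 3*sqrt(6)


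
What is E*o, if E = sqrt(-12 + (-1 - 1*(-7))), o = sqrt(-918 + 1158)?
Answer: 12*I*sqrt(10) ≈ 37.947*I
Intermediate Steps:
o = 4*sqrt(15) (o = sqrt(240) = 4*sqrt(15) ≈ 15.492)
E = I*sqrt(6) (E = sqrt(-12 + (-1 + 7)) = sqrt(-12 + 6) = sqrt(-6) = I*sqrt(6) ≈ 2.4495*I)
E*o = (I*sqrt(6))*(4*sqrt(15)) = 12*I*sqrt(10)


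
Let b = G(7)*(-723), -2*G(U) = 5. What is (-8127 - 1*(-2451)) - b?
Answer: -14967/2 ≈ -7483.5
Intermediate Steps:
G(U) = -5/2 (G(U) = -½*5 = -5/2)
b = 3615/2 (b = -5/2*(-723) = 3615/2 ≈ 1807.5)
(-8127 - 1*(-2451)) - b = (-8127 - 1*(-2451)) - 1*3615/2 = (-8127 + 2451) - 3615/2 = -5676 - 3615/2 = -14967/2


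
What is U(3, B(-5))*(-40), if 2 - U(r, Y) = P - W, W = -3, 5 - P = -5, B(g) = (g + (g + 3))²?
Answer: 440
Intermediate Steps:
B(g) = (3 + 2*g)² (B(g) = (g + (3 + g))² = (3 + 2*g)²)
P = 10 (P = 5 - 1*(-5) = 5 + 5 = 10)
U(r, Y) = -11 (U(r, Y) = 2 - (10 - 1*(-3)) = 2 - (10 + 3) = 2 - 1*13 = 2 - 13 = -11)
U(3, B(-5))*(-40) = -11*(-40) = 440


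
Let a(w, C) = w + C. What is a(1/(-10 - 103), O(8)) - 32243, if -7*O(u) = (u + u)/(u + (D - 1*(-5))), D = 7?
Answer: -127521552/3955 ≈ -32243.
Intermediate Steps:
O(u) = -2*u/(7*(12 + u)) (O(u) = -(u + u)/(7*(u + (7 - 1*(-5)))) = -2*u/(7*(u + (7 + 5))) = -2*u/(7*(u + 12)) = -2*u/(7*(12 + u)))
a(w, C) = C + w
a(1/(-10 - 103), O(8)) - 32243 = (-2*8/(84 + 7*8) + 1/(-10 - 103)) - 32243 = (-2*8/(84 + 56) + 1/(-113)) - 32243 = (-2*8/140 - 1/113) - 32243 = (-2*8*1/140 - 1/113) - 32243 = (-4/35 - 1/113) - 32243 = -487/3955 - 32243 = -127521552/3955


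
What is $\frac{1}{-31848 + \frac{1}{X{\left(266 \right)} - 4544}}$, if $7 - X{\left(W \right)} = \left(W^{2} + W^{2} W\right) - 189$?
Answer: $- \frac{18896200}{601806177601} \approx -3.1399 \cdot 10^{-5}$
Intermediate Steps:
$X{\left(W \right)} = 196 - W^{2} - W^{3}$ ($X{\left(W \right)} = 7 - \left(\left(W^{2} + W^{2} W\right) - 189\right) = 7 - \left(\left(W^{2} + W^{3}\right) - 189\right) = 7 - \left(-189 + W^{2} + W^{3}\right) = 196 - W^{2} - W^{3}$)
$\frac{1}{-31848 + \frac{1}{X{\left(266 \right)} - 4544}} = \frac{1}{-31848 + \frac{1}{\left(196 - 266^{2} - 266^{3}\right) - 4544}} = \frac{1}{-31848 + \frac{1}{\left(196 - 70756 - 18821096\right) - 4544}} = \frac{1}{-31848 + \frac{1}{-18891656 - 4544}} = \frac{1}{-31848 + \frac{1}{-18896200}} = \frac{1}{-31848 - \frac{1}{18896200}} = \frac{1}{- \frac{601806177601}{18896200}} = - \frac{18896200}{601806177601}$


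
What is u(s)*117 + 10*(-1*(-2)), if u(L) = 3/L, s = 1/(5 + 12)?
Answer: 5987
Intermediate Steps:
s = 1/17 ≈ 0.058824
u(s)*117 + 10*(-1*(-2)) = (3/(1/17))*117 + 10*(-1*(-2)) = (3*17)*117 + 10*2 = 51*117 + 20 = 5967 + 20 = 5987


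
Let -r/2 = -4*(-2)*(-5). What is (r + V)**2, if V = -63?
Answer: 289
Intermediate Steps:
r = 80 (r = -2*(-4*(-2))*(-5) = -16*(-5) = -2*(-40) = 80)
(r + V)**2 = (80 - 63)**2 = 17**2 = 289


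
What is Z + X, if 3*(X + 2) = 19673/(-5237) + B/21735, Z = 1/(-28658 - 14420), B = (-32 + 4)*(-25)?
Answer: -1362362491421/420291842418 ≈ -3.2415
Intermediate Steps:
B = 700 (B = -28*(-25) = 700)
Z = -1/43078 (Z = 1/(-43078) = -1/43078 ≈ -2.3214e-5)
X = -31625255/9756531 (X = -2 + (19673/(-5237) + 700/21735)/3 = -2 + (19673*(-1/5237) + 700*(1/21735))/3 = -2 + (-19673/5237 + 20/621)/3 = -2 + (⅓)*(-12112193/3252177) = -2 - 12112193/9756531 = -31625255/9756531 ≈ -3.2414)
Z + X = -1/43078 - 31625255/9756531 = -1362362491421/420291842418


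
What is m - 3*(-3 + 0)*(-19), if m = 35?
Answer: -136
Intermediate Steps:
m - 3*(-3 + 0)*(-19) = 35 - 3*(-3 + 0)*(-19) = 35 - 3*(-3)*(-19) = 35 + 9*(-19) = 35 - 171 = -136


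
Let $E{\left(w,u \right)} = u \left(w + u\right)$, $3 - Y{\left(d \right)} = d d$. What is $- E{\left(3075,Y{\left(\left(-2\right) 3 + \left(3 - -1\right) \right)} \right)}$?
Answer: $3074$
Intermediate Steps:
$Y{\left(d \right)} = 3 - d^{2}$ ($Y{\left(d \right)} = 3 - d d = 3 - d^{2}$)
$E{\left(w,u \right)} = u \left(u + w\right)$
$- E{\left(3075,Y{\left(\left(-2\right) 3 + \left(3 - -1\right) \right)} \right)} = - \left(3 - \left(\left(-2\right) 3 + \left(3 - -1\right)\right)^{2}\right) \left(\left(3 - \left(\left(-2\right) 3 + \left(3 - -1\right)\right)^{2}\right) + 3075\right) = - \left(3 - \left(-6 + \left(3 + 1\right)\right)^{2}\right) \left(\left(3 - \left(-6 + \left(3 + 1\right)\right)^{2}\right) + 3075\right) = - \left(3 - \left(-6 + 4\right)^{2}\right) \left(\left(3 - \left(-6 + 4\right)^{2}\right) + 3075\right) = - \left(3 - \left(-2\right)^{2}\right) \left(\left(3 - \left(-2\right)^{2}\right) + 3075\right) = - \left(3 - 4\right) \left(\left(3 - 4\right) + 3075\right) = - \left(-1\right) \left(-1 + 3075\right) = - \left(-1\right) 3074 = \left(-1\right) \left(-3074\right) = 3074$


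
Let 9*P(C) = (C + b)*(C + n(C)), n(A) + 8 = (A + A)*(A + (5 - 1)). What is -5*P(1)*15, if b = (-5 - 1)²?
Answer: -925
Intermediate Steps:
b = 36 (b = (-6)² = 36)
n(A) = -8 + 2*A*(4 + A) (n(A) = -8 + (A + A)*(A + (5 - 1)) = -8 + (2*A)*(A + 4) = -8 + (2*A)*(4 + A) = -8 + 2*A*(4 + A))
P(C) = (36 + C)*(-8 + 2*C² + 9*C)/9 (P(C) = ((C + 36)*(C + (-8 + 2*C² + 8*C)))/9 = ((36 + C)*(-8 + 2*C² + 9*C))/9 = (36 + C)*(-8 + 2*C² + 9*C)/9)
-5*P(1)*15 = -5*(-32 + 9*1² + (2/9)*1³ + (316/9)*1)*15 = -5*(-32 + 9*1 + (2/9)*1 + 316/9)*15 = -5*(-32 + 9 + 2/9 + 316/9)*15 = -5*37/3*15 = -185/3*15 = -925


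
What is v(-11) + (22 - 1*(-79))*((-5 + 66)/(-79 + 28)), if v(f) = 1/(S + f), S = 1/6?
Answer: -400771/3315 ≈ -120.90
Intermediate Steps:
S = ⅙ (S = 1*(⅙) = ⅙ ≈ 0.16667)
v(f) = 1/(⅙ + f)
v(-11) + (22 - 1*(-79))*((-5 + 66)/(-79 + 28)) = 6/(1 + 6*(-11)) + (22 - 1*(-79))*((-5 + 66)/(-79 + 28)) = 6/(1 - 66) + (22 + 79)*(61/(-51)) = 6/(-65) + 101*(61*(-1/51)) = 6*(-1/65) + 101*(-61/51) = -6/65 - 6161/51 = -400771/3315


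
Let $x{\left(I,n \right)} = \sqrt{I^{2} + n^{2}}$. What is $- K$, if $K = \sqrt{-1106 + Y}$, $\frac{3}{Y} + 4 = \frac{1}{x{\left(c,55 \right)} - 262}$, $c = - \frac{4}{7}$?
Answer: $- \frac{i \sqrt{8126860 - 4427 \sqrt{148241}}}{\sqrt{7343 - 4 \sqrt{148241}}} \approx - 33.268 i$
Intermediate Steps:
$c = - \frac{4}{7}$ ($c = \left(-4\right) \frac{1}{7} = - \frac{4}{7} \approx -0.57143$)
$Y = \frac{3}{-4 + \frac{1}{-262 + \frac{\sqrt{148241}}{7}}}$ ($Y = \frac{3}{-4 + \frac{1}{\sqrt{\left(- \frac{4}{7}\right)^{2} + 55^{2}} - 262}} = \frac{3}{-4 + \frac{1}{\sqrt{\frac{16}{49} + 3025} - 262}} = \frac{3}{-4 + \frac{1}{\sqrt{\frac{148241}{49}} - 262}} = \frac{3}{-4 + \frac{1}{\frac{\sqrt{148241}}{7} - 262}} = \frac{3}{-4 + \frac{1}{-262 + \frac{\sqrt{148241}}{7}}} \approx -0.74909$)
$K = \sqrt{- \frac{57050481352}{51547793} + \frac{21 \sqrt{148241}}{51547793}}$ ($K = \sqrt{-1106 - \left(\frac{38622294}{51547793} - \frac{21 \sqrt{148241}}{51547793}\right)} = \sqrt{- \frac{57050481352}{51547793} + \frac{21 \sqrt{148241}}{51547793}} \approx 33.268 i$)
$- K = - \frac{\sqrt{-8126860 + 4427 \sqrt{148241}}}{\sqrt{7343 - 4 \sqrt{148241}}}$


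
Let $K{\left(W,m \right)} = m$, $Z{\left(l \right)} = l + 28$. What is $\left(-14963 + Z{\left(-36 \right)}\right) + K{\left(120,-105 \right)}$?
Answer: $-15076$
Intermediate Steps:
$Z{\left(l \right)} = 28 + l$
$\left(-14963 + Z{\left(-36 \right)}\right) + K{\left(120,-105 \right)} = \left(-14963 + \left(28 - 36\right)\right) - 105 = \left(-14963 - 8\right) - 105 = -14971 - 105 = -15076$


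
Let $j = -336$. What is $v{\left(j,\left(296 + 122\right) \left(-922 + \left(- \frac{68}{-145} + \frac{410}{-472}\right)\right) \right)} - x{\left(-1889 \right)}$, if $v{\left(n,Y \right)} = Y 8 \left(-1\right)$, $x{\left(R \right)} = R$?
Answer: $\frac{26404096607}{8555} \approx 3.0864 \cdot 10^{6}$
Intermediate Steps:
$v{\left(n,Y \right)} = - 8 Y$ ($v{\left(n,Y \right)} = 8 Y \left(-1\right) = - 8 Y$)
$v{\left(j,\left(296 + 122\right) \left(-922 + \left(- \frac{68}{-145} + \frac{410}{-472}\right)\right) \right)} - x{\left(-1889 \right)} = - 8 \left(296 + 122\right) \left(-922 + \left(- \frac{68}{-145} + \frac{410}{-472}\right)\right) - -1889 = - 8 \cdot 418 \left(-922 + \left(\left(-68\right) \left(- \frac{1}{145}\right) + 410 \left(- \frac{1}{472}\right)\right)\right) + 1889 = - 8 \cdot 418 \left(-922 + \left(\frac{68}{145} - \frac{205}{236}\right)\right) + 1889 = - 8 \cdot 418 \left(-922 - \frac{13677}{34220}\right) + 1889 = - 8 \cdot 418 \left(- \frac{31564517}{34220}\right) + 1889 = \left(-8\right) \left(- \frac{6596984053}{17110}\right) + 1889 = \frac{26387936212}{8555} + 1889 = \frac{26404096607}{8555}$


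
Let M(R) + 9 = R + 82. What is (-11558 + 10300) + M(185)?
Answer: -1000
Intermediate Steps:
M(R) = 73 + R (M(R) = -9 + (R + 82) = -9 + (82 + R) = 73 + R)
(-11558 + 10300) + M(185) = (-11558 + 10300) + (73 + 185) = -1258 + 258 = -1000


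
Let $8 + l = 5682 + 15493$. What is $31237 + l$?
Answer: $52404$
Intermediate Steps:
$l = 21167$ ($l = -8 + \left(5682 + 15493\right) = -8 + 21175 = 21167$)
$31237 + l = 31237 + 21167 = 52404$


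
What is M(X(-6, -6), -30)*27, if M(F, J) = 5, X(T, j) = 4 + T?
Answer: 135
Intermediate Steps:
M(X(-6, -6), -30)*27 = 5*27 = 135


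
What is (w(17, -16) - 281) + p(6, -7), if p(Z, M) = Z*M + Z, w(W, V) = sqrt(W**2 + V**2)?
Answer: -317 + sqrt(545) ≈ -293.65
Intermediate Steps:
w(W, V) = sqrt(V**2 + W**2)
p(Z, M) = Z + M*Z (p(Z, M) = M*Z + Z = Z + M*Z)
(w(17, -16) - 281) + p(6, -7) = (sqrt((-16)**2 + 17**2) - 281) + 6*(1 - 7) = (sqrt(256 + 289) - 281) + 6*(-6) = (sqrt(545) - 281) - 36 = (-281 + sqrt(545)) - 36 = -317 + sqrt(545)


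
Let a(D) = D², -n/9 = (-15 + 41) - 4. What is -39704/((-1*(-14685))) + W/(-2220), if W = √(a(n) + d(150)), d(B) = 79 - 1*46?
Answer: -39704/14685 - √39237/2220 ≈ -2.7929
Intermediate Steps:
d(B) = 33 (d(B) = 79 - 46 = 33)
n = -198 (n = -9*((-15 + 41) - 4) = -9*(26 - 4) = -9*22 = -198)
W = √39237 (W = √((-198)² + 33) = √(39204 + 33) = √39237 ≈ 198.08)
-39704/((-1*(-14685))) + W/(-2220) = -39704/((-1*(-14685))) + √39237/(-2220) = -39704/14685 + √39237*(-1/2220) = -39704*1/14685 - √39237/2220 = -39704/14685 - √39237/2220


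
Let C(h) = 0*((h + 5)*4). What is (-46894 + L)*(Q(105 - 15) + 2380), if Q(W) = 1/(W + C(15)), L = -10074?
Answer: -6101301284/45 ≈ -1.3558e+8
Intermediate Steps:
C(h) = 0 (C(h) = 0*((5 + h)*4) = 0*(20 + 4*h) = 0)
Q(W) = 1/W (Q(W) = 1/(W + 0) = 1/W)
(-46894 + L)*(Q(105 - 15) + 2380) = (-46894 - 10074)*(1/(105 - 15) + 2380) = -56968*(1/90 + 2380) = -56968*214201/90 = -6101301284/45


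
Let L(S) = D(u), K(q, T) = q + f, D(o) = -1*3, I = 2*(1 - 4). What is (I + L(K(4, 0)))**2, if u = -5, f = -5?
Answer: 81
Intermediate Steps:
I = -6 (I = 2*(-3) = -6)
D(o) = -3
K(q, T) = -5 + q (K(q, T) = q - 5 = -5 + q)
L(S) = -3
(I + L(K(4, 0)))**2 = (-6 - 3)**2 = (-9)**2 = 81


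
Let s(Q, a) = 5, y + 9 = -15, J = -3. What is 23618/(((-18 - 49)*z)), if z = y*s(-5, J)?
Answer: 11809/4020 ≈ 2.9376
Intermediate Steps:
y = -24 (y = -9 - 15 = -24)
z = -120 (z = -24*5 = -120)
23618/(((-18 - 49)*z)) = 23618/(((-18 - 49)*(-120))) = 23618/((-67*(-120))) = 23618/8040 = 23618*(1/8040) = 11809/4020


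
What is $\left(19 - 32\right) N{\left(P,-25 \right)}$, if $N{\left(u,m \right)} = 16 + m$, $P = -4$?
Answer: $117$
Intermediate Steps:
$\left(19 - 32\right) N{\left(P,-25 \right)} = \left(19 - 32\right) \left(16 - 25\right) = \left(19 - 32\right) \left(-9\right) = \left(-13\right) \left(-9\right) = 117$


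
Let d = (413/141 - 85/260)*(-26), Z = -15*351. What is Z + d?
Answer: -1503809/282 ≈ -5332.7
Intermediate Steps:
Z = -5265
d = -19079/282 (d = (413*(1/141) - 85*1/260)*(-26) = (413/141 - 17/52)*(-26) = (19079/7332)*(-26) = -19079/282 ≈ -67.656)
Z + d = -5265 - 19079/282 = -1503809/282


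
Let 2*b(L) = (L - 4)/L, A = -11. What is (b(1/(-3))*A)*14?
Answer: -1001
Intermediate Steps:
b(L) = (-4 + L)/(2*L) (b(L) = ((L - 4)/L)/2 = ((-4 + L)/L)/2 = (-4 + L)/(2*L))
(b(1/(-3))*A)*14 = (((-4 + 1/(-3))/(2*(1/(-3))))*(-11))*14 = (((-4 - ⅓)/(2*(-⅓)))*(-11))*14 = (((½)*(-3)*(-13/3))*(-11))*14 = ((13/2)*(-11))*14 = -143/2*14 = -1001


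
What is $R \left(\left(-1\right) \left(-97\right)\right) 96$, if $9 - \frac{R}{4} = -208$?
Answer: $8082816$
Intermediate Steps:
$R = 868$ ($R = 36 - -832 = 36 + 832 = 868$)
$R \left(\left(-1\right) \left(-97\right)\right) 96 = 868 \left(\left(-1\right) \left(-97\right)\right) 96 = 868 \cdot 97 \cdot 96 = 84196 \cdot 96 = 8082816$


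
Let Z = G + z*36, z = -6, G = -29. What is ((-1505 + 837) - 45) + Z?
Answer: -958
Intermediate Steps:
Z = -245 (Z = -29 - 6*36 = -29 - 216 = -245)
((-1505 + 837) - 45) + Z = ((-1505 + 837) - 45) - 245 = (-668 - 45) - 245 = -713 - 245 = -958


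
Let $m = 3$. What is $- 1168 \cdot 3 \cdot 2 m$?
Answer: $-21024$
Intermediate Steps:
$- 1168 \cdot 3 \cdot 2 m = - 1168 \cdot 3 \cdot 2 \cdot 3 = - 1168 \cdot 6 \cdot 3 = \left(-1168\right) 18 = -21024$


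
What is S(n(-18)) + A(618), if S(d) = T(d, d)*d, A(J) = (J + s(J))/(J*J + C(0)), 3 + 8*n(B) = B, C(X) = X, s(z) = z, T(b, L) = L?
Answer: 136333/19776 ≈ 6.8939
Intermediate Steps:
n(B) = -3/8 + B/8
A(J) = 2/J (A(J) = (J + J)/(J*J + 0) = (2*J)/(J² + 0) = (2*J)/(J²) = (2*J)/J² = 2/J)
S(d) = d² (S(d) = d*d = d²)
S(n(-18)) + A(618) = (-3/8 + (⅛)*(-18))² + 2/618 = (-3/8 - 9/4)² + 2*(1/618) = (-21/8)² + 1/309 = 441/64 + 1/309 = 136333/19776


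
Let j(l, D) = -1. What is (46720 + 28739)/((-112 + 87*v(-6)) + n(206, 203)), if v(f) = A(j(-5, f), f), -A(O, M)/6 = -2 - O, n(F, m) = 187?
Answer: 25153/199 ≈ 126.40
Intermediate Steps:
A(O, M) = 12 + 6*O (A(O, M) = -6*(-2 - O) = 12 + 6*O)
v(f) = 6 (v(f) = 12 + 6*(-1) = 12 - 6 = 6)
(46720 + 28739)/((-112 + 87*v(-6)) + n(206, 203)) = (46720 + 28739)/((-112 + 87*6) + 187) = 75459/((-112 + 522) + 187) = 75459/(410 + 187) = 75459/597 = 75459*(1/597) = 25153/199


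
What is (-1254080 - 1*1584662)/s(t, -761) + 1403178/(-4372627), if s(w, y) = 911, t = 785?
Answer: -1773434030056/569066171 ≈ -3116.4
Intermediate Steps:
(-1254080 - 1*1584662)/s(t, -761) + 1403178/(-4372627) = (-1254080 - 1*1584662)/911 + 1403178/(-4372627) = (-1254080 - 1584662)*(1/911) + 1403178*(-1/4372627) = -2838742*1/911 - 200454/624661 = -2838742/911 - 200454/624661 = -1773434030056/569066171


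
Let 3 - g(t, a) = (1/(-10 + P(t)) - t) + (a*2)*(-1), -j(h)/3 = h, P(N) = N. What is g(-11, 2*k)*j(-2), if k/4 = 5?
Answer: 3026/7 ≈ 432.29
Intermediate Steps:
k = 20 (k = 4*5 = 20)
j(h) = -3*h
g(t, a) = 3 + t - 1/(-10 + t) + 2*a (g(t, a) = 3 - ((1/(-10 + t) - t) + (a*2)*(-1)) = 3 - ((1/(-10 + t) - t) + (2*a)*(-1)) = 3 - ((1/(-10 + t) - t) - 2*a) = 3 - (1/(-10 + t) - t - 2*a) = 3 + (t - 1/(-10 + t) + 2*a) = 3 + t - 1/(-10 + t) + 2*a)
g(-11, 2*k)*j(-2) = ((-31 + (-11)² - 40*20 - 7*(-11) + 2*(2*20)*(-11))/(-10 - 11))*(-3*(-2)) = ((-31 + 121 - 20*40 + 77 + 2*40*(-11))/(-21))*6 = -(-31 + 121 - 800 + 77 - 880)/21*6 = -1/21*(-1513)*6 = (1513/21)*6 = 3026/7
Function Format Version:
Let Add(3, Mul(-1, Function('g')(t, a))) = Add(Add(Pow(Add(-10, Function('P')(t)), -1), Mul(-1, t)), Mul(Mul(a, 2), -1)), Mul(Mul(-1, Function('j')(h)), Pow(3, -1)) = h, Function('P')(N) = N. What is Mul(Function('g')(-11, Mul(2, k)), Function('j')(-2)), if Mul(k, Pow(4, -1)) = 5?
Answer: Rational(3026, 7) ≈ 432.29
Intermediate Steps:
k = 20 (k = Mul(4, 5) = 20)
Function('j')(h) = Mul(-3, h)
Function('g')(t, a) = Add(3, t, Mul(-1, Pow(Add(-10, t), -1)), Mul(2, a)) (Function('g')(t, a) = Add(3, Mul(-1, Add(Add(Pow(Add(-10, t), -1), Mul(-1, t)), Mul(Mul(a, 2), -1)))) = Add(3, Mul(-1, Add(Add(Pow(Add(-10, t), -1), Mul(-1, t)), Mul(Mul(2, a), -1)))) = Add(3, Mul(-1, Add(Add(Pow(Add(-10, t), -1), Mul(-1, t)), Mul(-2, a)))) = Add(3, Mul(-1, Add(Pow(Add(-10, t), -1), Mul(-1, t), Mul(-2, a)))) = Add(3, Add(t, Mul(-1, Pow(Add(-10, t), -1)), Mul(2, a))) = Add(3, t, Mul(-1, Pow(Add(-10, t), -1)), Mul(2, a)))
Mul(Function('g')(-11, Mul(2, k)), Function('j')(-2)) = Mul(Mul(Pow(Add(-10, -11), -1), Add(-31, Pow(-11, 2), Mul(-20, Mul(2, 20)), Mul(-7, -11), Mul(2, Mul(2, 20), -11))), Mul(-3, -2)) = Mul(Mul(Pow(-21, -1), Add(-31, 121, Mul(-20, 40), 77, Mul(2, 40, -11))), 6) = Mul(Mul(Rational(-1, 21), Add(-31, 121, -800, 77, -880)), 6) = Mul(Mul(Rational(-1, 21), -1513), 6) = Mul(Rational(1513, 21), 6) = Rational(3026, 7)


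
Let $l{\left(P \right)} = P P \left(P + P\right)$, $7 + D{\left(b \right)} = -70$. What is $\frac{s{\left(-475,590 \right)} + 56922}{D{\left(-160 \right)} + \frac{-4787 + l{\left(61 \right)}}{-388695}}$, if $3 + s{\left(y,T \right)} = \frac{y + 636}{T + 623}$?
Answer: $- \frac{894554437502}{1228311699} \approx -728.28$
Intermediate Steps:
$s{\left(y,T \right)} = -3 + \frac{636 + y}{623 + T}$ ($s{\left(y,T \right)} = -3 + \frac{y + 636}{T + 623} = -3 + \frac{636 + y}{623 + T}$)
$D{\left(b \right)} = -77$ ($D{\left(b \right)} = -7 - 70 = -77$)
$l{\left(P \right)} = 2 P^{3}$ ($l{\left(P \right)} = P^{2} \cdot 2 P = 2 P^{3}$)
$\frac{s{\left(-475,590 \right)} + 56922}{D{\left(-160 \right)} + \frac{-4787 + l{\left(61 \right)}}{-388695}} = \frac{\frac{-1233 - 475 - 1770}{623 + 590} + 56922}{-77 + \frac{-4787 + 2 \cdot 61^{3}}{-388695}} = \frac{\frac{-1233 - 475 - 1770}{1213} + 56922}{-77 + \left(-4787 + 2 \cdot 226981\right) \left(- \frac{1}{388695}\right)} = \frac{\frac{1}{1213} \left(-3478\right) + 56922}{-77 + \left(-4787 + 453962\right) \left(- \frac{1}{388695}\right)} = \frac{- \frac{3478}{1213} + 56922}{-77 + 449175 \left(- \frac{1}{388695}\right)} = \frac{69042908}{1213 \left(-77 - \frac{29945}{25913}\right)} = \frac{69042908}{1213 \left(- \frac{2025246}{25913}\right)} = \frac{69042908}{1213} \left(- \frac{25913}{2025246}\right) = - \frac{894554437502}{1228311699}$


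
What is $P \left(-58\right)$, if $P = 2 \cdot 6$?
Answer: $-696$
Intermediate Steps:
$P = 12$
$P \left(-58\right) = 12 \left(-58\right) = -696$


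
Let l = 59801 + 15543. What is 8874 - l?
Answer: -66470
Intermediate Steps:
l = 75344
8874 - l = 8874 - 1*75344 = 8874 - 75344 = -66470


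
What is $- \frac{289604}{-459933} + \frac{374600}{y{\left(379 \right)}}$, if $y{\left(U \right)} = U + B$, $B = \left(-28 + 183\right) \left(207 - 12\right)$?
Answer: $\frac{45288485654}{3518947383} \approx 12.87$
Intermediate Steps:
$B = 30225$ ($B = 155 \cdot 195 = 30225$)
$y{\left(U \right)} = 30225 + U$ ($y{\left(U \right)} = U + 30225 = 30225 + U$)
$- \frac{289604}{-459933} + \frac{374600}{y{\left(379 \right)}} = - \frac{289604}{-459933} + \frac{374600}{30225 + 379} = \left(-289604\right) \left(- \frac{1}{459933}\right) + \frac{374600}{30604} = \frac{289604}{459933} + 374600 \cdot \frac{1}{30604} = \frac{289604}{459933} + \frac{93650}{7651} = \frac{45288485654}{3518947383}$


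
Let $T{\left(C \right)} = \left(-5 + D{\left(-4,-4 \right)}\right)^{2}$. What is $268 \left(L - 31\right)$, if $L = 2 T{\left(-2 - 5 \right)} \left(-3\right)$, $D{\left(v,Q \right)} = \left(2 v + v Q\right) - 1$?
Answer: $-14740$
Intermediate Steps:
$D{\left(v,Q \right)} = -1 + 2 v + Q v$ ($D{\left(v,Q \right)} = \left(2 v + Q v\right) - 1 = -1 + 2 v + Q v$)
$T{\left(C \right)} = 4$ ($T{\left(C \right)} = \left(-5 - -7\right)^{2} = \left(-5 + 7\right)^{2} = 2^{2} = 4$)
$L = -24$ ($L = 2 \cdot 4 \left(-3\right) = 8 \left(-3\right) = -24$)
$268 \left(L - 31\right) = 268 \left(-24 - 31\right) = 268 \left(-55\right) = -14740$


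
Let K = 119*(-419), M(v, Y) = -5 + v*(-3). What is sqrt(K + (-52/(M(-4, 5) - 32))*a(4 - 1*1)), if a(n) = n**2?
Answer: I*sqrt(1246057)/5 ≈ 223.25*I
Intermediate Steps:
M(v, Y) = -5 - 3*v
K = -49861
sqrt(K + (-52/(M(-4, 5) - 32))*a(4 - 1*1)) = sqrt(-49861 + (-52/((-5 - 3*(-4)) - 32))*(4 - 1*1)**2) = sqrt(-49861 + (-52/((-5 + 12) - 32))*(4 - 1)**2) = sqrt(-49861 + (-52/(7 - 32))*3**2) = sqrt(-49861 + (-52/(-25))*9) = sqrt(-49861 - 1/25*(-52)*9) = sqrt(-49861 + (52/25)*9) = sqrt(-49861 + 468/25) = sqrt(-1246057/25) = I*sqrt(1246057)/5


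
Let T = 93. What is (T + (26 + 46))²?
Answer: 27225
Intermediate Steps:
(T + (26 + 46))² = (93 + (26 + 46))² = (93 + 72)² = 165² = 27225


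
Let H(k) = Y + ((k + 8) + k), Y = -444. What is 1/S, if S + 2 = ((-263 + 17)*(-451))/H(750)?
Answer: 532/54409 ≈ 0.0097778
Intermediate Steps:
H(k) = -436 + 2*k (H(k) = -444 + ((k + 8) + k) = -444 + ((8 + k) + k) = -444 + (8 + 2*k) = -436 + 2*k)
S = 54409/532 (S = -2 + ((-263 + 17)*(-451))/(-436 + 2*750) = -2 + (-246*(-451))/(-436 + 1500) = -2 + 110946/1064 = -2 + 110946*(1/1064) = -2 + 55473/532 = 54409/532 ≈ 102.27)
1/S = 1/(54409/532) = 532/54409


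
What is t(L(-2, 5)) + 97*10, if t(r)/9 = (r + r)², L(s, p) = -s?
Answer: 1114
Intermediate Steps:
t(r) = 36*r² (t(r) = 9*(r + r)² = 9*(2*r)² = 9*(4*r²) = 36*r²)
t(L(-2, 5)) + 97*10 = 36*(-1*(-2))² + 97*10 = 36*2² + 970 = 36*4 + 970 = 144 + 970 = 1114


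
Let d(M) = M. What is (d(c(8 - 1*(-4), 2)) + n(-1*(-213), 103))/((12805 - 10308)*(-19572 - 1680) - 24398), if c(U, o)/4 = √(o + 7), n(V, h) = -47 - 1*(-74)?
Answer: -39/53090642 ≈ -7.3459e-7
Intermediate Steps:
n(V, h) = 27 (n(V, h) = -47 + 74 = 27)
c(U, o) = 4*√(7 + o) (c(U, o) = 4*√(o + 7) = 4*√(7 + o))
(d(c(8 - 1*(-4), 2)) + n(-1*(-213), 103))/((12805 - 10308)*(-19572 - 1680) - 24398) = (4*√(7 + 2) + 27)/((12805 - 10308)*(-19572 - 1680) - 24398) = (4*√9 + 27)/(2497*(-21252) - 24398) = (4*3 + 27)/(-53066244 - 24398) = (12 + 27)/(-53090642) = 39*(-1/53090642) = -39/53090642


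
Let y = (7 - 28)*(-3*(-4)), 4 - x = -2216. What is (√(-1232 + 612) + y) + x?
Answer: 1968 + 2*I*√155 ≈ 1968.0 + 24.9*I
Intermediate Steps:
x = 2220 (x = 4 - 1*(-2216) = 4 + 2216 = 2220)
y = -252 (y = -21*12 = -252)
(√(-1232 + 612) + y) + x = (√(-1232 + 612) - 252) + 2220 = (√(-620) - 252) + 2220 = (2*I*√155 - 252) + 2220 = (-252 + 2*I*√155) + 2220 = 1968 + 2*I*√155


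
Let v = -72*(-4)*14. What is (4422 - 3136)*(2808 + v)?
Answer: 8796240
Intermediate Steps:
v = 4032 (v = -12*(-24)*14 = 288*14 = 4032)
(4422 - 3136)*(2808 + v) = (4422 - 3136)*(2808 + 4032) = 1286*6840 = 8796240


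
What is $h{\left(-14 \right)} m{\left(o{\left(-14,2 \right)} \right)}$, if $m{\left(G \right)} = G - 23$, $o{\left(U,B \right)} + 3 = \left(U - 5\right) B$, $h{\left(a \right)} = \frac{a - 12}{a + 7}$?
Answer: $- \frac{1664}{7} \approx -237.71$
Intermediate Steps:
$h{\left(a \right)} = \frac{-12 + a}{7 + a}$
$o{\left(U,B \right)} = -3 + B \left(-5 + U\right)$ ($o{\left(U,B \right)} = -3 + \left(U - 5\right) B = -3 + \left(-5 + U\right) B = -3 + B \left(-5 + U\right)$)
$m{\left(G \right)} = -23 + G$
$h{\left(-14 \right)} m{\left(o{\left(-14,2 \right)} \right)} = \frac{-12 - 14}{7 - 14} \left(-23 - 41\right) = \frac{1}{-7} \left(-26\right) \left(-23 - 41\right) = \left(- \frac{1}{7}\right) \left(-26\right) \left(-23 - 41\right) = \frac{26}{7} \left(-64\right) = - \frac{1664}{7}$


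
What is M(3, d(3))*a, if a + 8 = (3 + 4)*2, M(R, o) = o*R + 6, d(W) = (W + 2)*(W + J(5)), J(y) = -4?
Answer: -54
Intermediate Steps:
d(W) = (-4 + W)*(2 + W) (d(W) = (W + 2)*(W - 4) = (2 + W)*(-4 + W) = (-4 + W)*(2 + W))
M(R, o) = 6 + R*o (M(R, o) = R*o + 6 = 6 + R*o)
a = 6 (a = -8 + (3 + 4)*2 = -8 + 7*2 = -8 + 14 = 6)
M(3, d(3))*a = (6 + 3*(-8 + 3**2 - 2*3))*6 = (6 + 3*(-8 + 9 - 6))*6 = (6 + 3*(-5))*6 = (6 - 15)*6 = -9*6 = -54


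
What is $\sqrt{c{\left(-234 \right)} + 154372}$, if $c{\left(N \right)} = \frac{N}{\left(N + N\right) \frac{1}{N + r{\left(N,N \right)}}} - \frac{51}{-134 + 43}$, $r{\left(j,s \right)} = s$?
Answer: $\frac{\sqrt{1276421419}}{91} \approx 392.6$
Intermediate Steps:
$c{\left(N \right)} = \frac{51}{91} + N$ ($c{\left(N \right)} = \frac{N}{\left(N + N\right) \frac{1}{N + N}} - \frac{51}{-134 + 43} = \frac{N}{2 N \frac{1}{2 N}} - \frac{51}{-91} = \frac{N}{2 N \frac{1}{2 N}} - - \frac{51}{91} = \frac{N}{1} + \frac{51}{91} = N 1 + \frac{51}{91} = N + \frac{51}{91} = \frac{51}{91} + N$)
$\sqrt{c{\left(-234 \right)} + 154372} = \sqrt{\left(\frac{51}{91} - 234\right) + 154372} = \sqrt{- \frac{21243}{91} + 154372} = \sqrt{\frac{14026609}{91}} = \frac{\sqrt{1276421419}}{91}$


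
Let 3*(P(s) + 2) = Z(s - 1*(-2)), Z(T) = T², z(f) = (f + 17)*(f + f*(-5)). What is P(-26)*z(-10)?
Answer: 53200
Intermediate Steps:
z(f) = -4*f*(17 + f) (z(f) = (17 + f)*(f - 5*f) = (17 + f)*(-4*f) = -4*f*(17 + f))
P(s) = -2 + (2 + s)²/3 (P(s) = -2 + (s - 1*(-2))²/3 = -2 + (s + 2)²/3 = -2 + (2 + s)²/3)
P(-26)*z(-10) = (-2 + (2 - 26)²/3)*(-4*(-10)*(17 - 10)) = (-2 + (⅓)*(-24)²)*(-4*(-10)*7) = (-2 + (⅓)*576)*280 = (-2 + 192)*280 = 190*280 = 53200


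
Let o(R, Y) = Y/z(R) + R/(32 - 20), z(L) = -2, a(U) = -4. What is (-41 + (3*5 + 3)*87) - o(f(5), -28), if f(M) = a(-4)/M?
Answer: 22666/15 ≈ 1511.1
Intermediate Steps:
f(M) = -4/M
o(R, Y) = -Y/2 + R/12 (o(R, Y) = Y/(-2) + R/(32 - 20) = Y*(-1/2) + R/12 = -Y/2 + R*(1/12) = -Y/2 + R/12)
(-41 + (3*5 + 3)*87) - o(f(5), -28) = (-41 + (3*5 + 3)*87) - (-1/2*(-28) + (-4/5)/12) = (-41 + (15 + 3)*87) - (14 + (-4*1/5)/12) = (-41 + 18*87) - (14 + (1/12)*(-4/5)) = (-41 + 1566) - (14 - 1/15) = 1525 - 1*209/15 = 1525 - 209/15 = 22666/15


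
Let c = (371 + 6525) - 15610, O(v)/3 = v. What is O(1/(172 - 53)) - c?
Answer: 1036969/119 ≈ 8714.0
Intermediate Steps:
O(v) = 3*v
c = -8714 (c = 6896 - 15610 = -8714)
O(1/(172 - 53)) - c = 3/(172 - 53) - 1*(-8714) = 3/119 + 8714 = 1036969/119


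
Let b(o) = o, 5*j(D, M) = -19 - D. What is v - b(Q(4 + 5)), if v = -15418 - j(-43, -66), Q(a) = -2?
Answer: -77104/5 ≈ -15421.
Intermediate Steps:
j(D, M) = -19/5 - D/5 (j(D, M) = (-19 - D)/5 = -19/5 - D/5)
v = -77114/5 (v = -15418 - (-19/5 - ⅕*(-43)) = -15418 - (-19/5 + 43/5) = -15418 - 1*24/5 = -15418 - 24/5 = -77114/5 ≈ -15423.)
v - b(Q(4 + 5)) = -77114/5 - 1*(-2) = -77114/5 + 2 = -77104/5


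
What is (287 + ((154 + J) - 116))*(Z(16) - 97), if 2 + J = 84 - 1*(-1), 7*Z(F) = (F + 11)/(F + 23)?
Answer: -3597744/91 ≈ -39536.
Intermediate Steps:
Z(F) = (11 + F)/(7*(23 + F)) (Z(F) = ((F + 11)/(F + 23))/7 = ((11 + F)/(23 + F))/7 = (11 + F)/(7*(23 + F)))
J = 83 (J = -2 + (84 - 1*(-1)) = -2 + (84 + 1) = -2 + 85 = 83)
(287 + ((154 + J) - 116))*(Z(16) - 97) = (287 + ((154 + 83) - 116))*((11 + 16)/(7*(23 + 16)) - 97) = (287 + (237 - 116))*((1/7)*27/39 - 97) = (287 + 121)*((1/7)*(1/39)*27 - 97) = 408*(9/91 - 97) = 408*(-8818/91) = -3597744/91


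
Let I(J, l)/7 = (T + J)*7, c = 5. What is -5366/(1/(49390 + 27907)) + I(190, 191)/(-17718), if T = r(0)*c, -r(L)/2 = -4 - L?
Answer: -3674497949653/8859 ≈ -4.1478e+8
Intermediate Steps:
r(L) = 8 + 2*L (r(L) = -2*(-4 - L) = 8 + 2*L)
T = 40 (T = (8 + 2*0)*5 = (8 + 0)*5 = 8*5 = 40)
I(J, l) = 1960 + 49*J (I(J, l) = 7*((40 + J)*7) = 7*(280 + 7*J) = 1960 + 49*J)
-5366/(1/(49390 + 27907)) + I(190, 191)/(-17718) = -5366/(1/(49390 + 27907)) + (1960 + 49*190)/(-17718) = -5366/(1/77297) + (1960 + 9310)*(-1/17718) = -5366/1/77297 + 11270*(-1/17718) = -5366*77297 - 5635/8859 = -414775702 - 5635/8859 = -3674497949653/8859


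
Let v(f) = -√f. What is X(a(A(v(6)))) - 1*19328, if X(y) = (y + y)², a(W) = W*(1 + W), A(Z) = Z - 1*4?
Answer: -16856 + 1008*√6 ≈ -14387.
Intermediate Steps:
A(Z) = -4 + Z (A(Z) = Z - 4 = -4 + Z)
X(y) = 4*y² (X(y) = (2*y)² = 4*y²)
X(a(A(v(6)))) - 1*19328 = 4*((-4 - √6)*(1 + (-4 - √6)))² - 1*19328 = 4*((-4 - √6)*(-3 - √6))² - 19328 = 4*((-4 - √6)²*(-3 - √6)²) - 19328 = 4*(-4 - √6)²*(-3 - √6)² - 19328 = -19328 + 4*(-4 - √6)²*(-3 - √6)²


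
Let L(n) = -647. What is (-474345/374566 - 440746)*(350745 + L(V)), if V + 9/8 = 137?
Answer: -28898653959763469/187283 ≈ -1.5430e+11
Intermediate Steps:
V = 1087/8 (V = -9/8 + 137 = 1087/8 ≈ 135.88)
(-474345/374566 - 440746)*(350745 + L(V)) = (-474345/374566 - 440746)*(350745 - 647) = (-474345*1/374566 - 440746)*350098 = (-474345/374566 - 440746)*350098 = -165088940581/374566*350098 = -28898653959763469/187283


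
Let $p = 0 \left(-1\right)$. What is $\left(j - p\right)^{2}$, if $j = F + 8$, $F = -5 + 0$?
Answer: $9$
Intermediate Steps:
$F = -5$
$p = 0$
$j = 3$ ($j = -5 + 8 = 3$)
$\left(j - p\right)^{2} = \left(3 - 0\right)^{2} = \left(3 + 0\right)^{2} = 3^{2} = 9$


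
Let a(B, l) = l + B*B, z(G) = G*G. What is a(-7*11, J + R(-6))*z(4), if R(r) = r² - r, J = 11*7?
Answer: 96768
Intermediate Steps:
J = 77
z(G) = G²
a(B, l) = l + B²
a(-7*11, J + R(-6))*z(4) = ((77 - 6*(-1 - 6)) + (-7*11)²)*4² = ((77 - 6*(-7)) + (-77)²)*16 = ((77 + 42) + 5929)*16 = (119 + 5929)*16 = 6048*16 = 96768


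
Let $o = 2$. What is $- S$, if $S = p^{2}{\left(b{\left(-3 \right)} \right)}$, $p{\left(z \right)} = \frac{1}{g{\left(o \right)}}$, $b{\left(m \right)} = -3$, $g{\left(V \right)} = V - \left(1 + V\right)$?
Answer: $-1$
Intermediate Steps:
$g{\left(V \right)} = -1$
$p{\left(z \right)} = -1$ ($p{\left(z \right)} = \frac{1}{-1} = -1$)
$S = 1$ ($S = \left(-1\right)^{2} = 1$)
$- S = \left(-1\right) 1 = -1$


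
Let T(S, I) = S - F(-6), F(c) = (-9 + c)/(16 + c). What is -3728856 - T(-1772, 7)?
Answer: -7454171/2 ≈ -3.7271e+6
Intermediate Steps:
F(c) = (-9 + c)/(16 + c)
T(S, I) = 3/2 + S (T(S, I) = S - (-9 - 6)/(16 - 6) = S - (-15)/10 = S - 1*(-3/2) = S + 3/2 = 3/2 + S)
-3728856 - T(-1772, 7) = -3728856 - (3/2 - 1772) = -3728856 - 1*(-3541/2) = -3728856 + 3541/2 = -7454171/2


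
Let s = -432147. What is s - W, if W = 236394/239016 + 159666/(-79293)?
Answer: -19782991078123/45778492 ≈ -4.3215e+5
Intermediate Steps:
W = -46904201/45778492 (W = 236394*(1/239016) + 159666*(-1/79293) = 1713/1732 - 53222/26431 = -46904201/45778492 ≈ -1.0246)
s - W = -432147 - 1*(-46904201/45778492) = -432147 + 46904201/45778492 = -19782991078123/45778492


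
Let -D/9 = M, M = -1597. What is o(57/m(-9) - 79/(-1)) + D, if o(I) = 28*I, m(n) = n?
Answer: 49223/3 ≈ 16408.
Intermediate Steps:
D = 14373 (D = -9*(-1597) = 14373)
o(57/m(-9) - 79/(-1)) + D = 28*(57/(-9) - 79/(-1)) + 14373 = 28*(57*(-⅑) - 79*(-1)) + 14373 = 28*(-19/3 + 79) + 14373 = 28*(218/3) + 14373 = 6104/3 + 14373 = 49223/3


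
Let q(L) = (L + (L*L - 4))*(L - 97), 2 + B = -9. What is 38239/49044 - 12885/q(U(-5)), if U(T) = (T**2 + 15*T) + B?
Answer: 5680153453/7082542128 ≈ 0.80199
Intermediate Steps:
B = -11 (B = -2 - 9 = -11)
U(T) = -11 + T**2 + 15*T (U(T) = (T**2 + 15*T) - 11 = -11 + T**2 + 15*T)
q(L) = (-97 + L)*(-4 + L + L**2) (q(L) = (L + (L**2 - 4))*(-97 + L) = (L + (-4 + L**2))*(-97 + L) = (-4 + L + L**2)*(-97 + L) = (-97 + L)*(-4 + L + L**2))
38239/49044 - 12885/q(U(-5)) = 38239/49044 - 12885/(388 + (-11 + (-5)**2 + 15*(-5))**3 - 101*(-11 + (-5)**2 + 15*(-5)) - 96*(-11 + (-5)**2 + 15*(-5))**2) = 38239*(1/49044) - 12885/(388 + (-11 + 25 - 75)**3 - 101*(-11 + 25 - 75) - 96*(-11 + 25 - 75)**2) = 38239/49044 - 12885/(388 + (-61)**3 - 101*(-61) - 96*(-61)**2) = 38239/49044 - 12885/(388 - 226981 + 6161 - 96*3721) = 38239/49044 - 12885/(388 - 226981 + 6161 - 357216) = 38239/49044 - 12885/(-577648) = 38239/49044 - 12885*(-1/577648) = 38239/49044 + 12885/577648 = 5680153453/7082542128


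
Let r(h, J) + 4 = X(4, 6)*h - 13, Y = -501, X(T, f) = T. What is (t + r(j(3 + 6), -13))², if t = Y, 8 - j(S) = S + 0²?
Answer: 272484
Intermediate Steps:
j(S) = 8 - S (j(S) = 8 - (S + 0²) = 8 - (S + 0) = 8 - S)
r(h, J) = -17 + 4*h (r(h, J) = -4 + (4*h - 13) = -4 + (-13 + 4*h) = -17 + 4*h)
t = -501
(t + r(j(3 + 6), -13))² = (-501 + (-17 + 4*(8 - (3 + 6))))² = (-501 + (-17 + 4*(8 - 1*9)))² = (-501 + (-17 + 4*(8 - 9)))² = (-501 + (-17 + 4*(-1)))² = (-501 + (-17 - 4))² = (-501 - 21)² = (-522)² = 272484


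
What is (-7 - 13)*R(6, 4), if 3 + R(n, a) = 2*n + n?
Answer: -300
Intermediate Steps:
R(n, a) = -3 + 3*n (R(n, a) = -3 + (2*n + n) = -3 + 3*n)
(-7 - 13)*R(6, 4) = (-7 - 13)*(-3 + 3*6) = -20*(-3 + 18) = -20*15 = -300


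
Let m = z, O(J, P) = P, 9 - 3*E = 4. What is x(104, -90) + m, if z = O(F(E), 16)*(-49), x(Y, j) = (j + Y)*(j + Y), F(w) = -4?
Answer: -588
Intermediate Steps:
E = 5/3 (E = 3 - ⅓*4 = 3 - 4/3 = 5/3 ≈ 1.6667)
x(Y, j) = (Y + j)² (x(Y, j) = (Y + j)*(Y + j) = (Y + j)²)
z = -784 (z = 16*(-49) = -784)
m = -784
x(104, -90) + m = (104 - 90)² - 784 = 14² - 784 = 196 - 784 = -588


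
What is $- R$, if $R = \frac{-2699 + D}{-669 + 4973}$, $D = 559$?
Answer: $\frac{535}{1076} \approx 0.49721$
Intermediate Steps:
$R = - \frac{535}{1076}$ ($R = \frac{-2699 + 559}{-669 + 4973} = - \frac{2140}{4304} = \left(-2140\right) \frac{1}{4304} = - \frac{535}{1076} \approx -0.49721$)
$- R = \left(-1\right) \left(- \frac{535}{1076}\right) = \frac{535}{1076}$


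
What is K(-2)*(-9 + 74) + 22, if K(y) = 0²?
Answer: 22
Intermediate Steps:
K(y) = 0
K(-2)*(-9 + 74) + 22 = 0*(-9 + 74) + 22 = 0*65 + 22 = 0 + 22 = 22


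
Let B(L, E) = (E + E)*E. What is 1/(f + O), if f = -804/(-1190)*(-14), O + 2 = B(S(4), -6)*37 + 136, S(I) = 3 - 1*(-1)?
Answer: 85/237026 ≈ 0.00035861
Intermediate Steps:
S(I) = 4 (S(I) = 3 + 1 = 4)
B(L, E) = 2*E² (B(L, E) = (2*E)*E = 2*E²)
O = 2798 (O = -2 + ((2*(-6)²)*37 + 136) = -2 + ((2*36)*37 + 136) = -2 + (72*37 + 136) = -2 + (2664 + 136) = -2 + 2800 = 2798)
f = -804/85 (f = -804*(-1/1190)*(-14) = (402/595)*(-14) = -804/85 ≈ -9.4588)
1/(f + O) = 1/(-804/85 + 2798) = 1/(237026/85) = 85/237026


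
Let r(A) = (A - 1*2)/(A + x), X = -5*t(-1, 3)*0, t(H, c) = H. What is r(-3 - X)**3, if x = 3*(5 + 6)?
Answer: -1/216 ≈ -0.0046296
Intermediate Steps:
x = 33 (x = 3*11 = 33)
X = 0 (X = -5*(-1)*0 = 5*0 = 0)
r(A) = (-2 + A)/(33 + A) (r(A) = (A - 1*2)/(A + 33) = (A - 2)/(33 + A) = (-2 + A)/(33 + A))
r(-3 - X)**3 = ((-2 + (-3 - 1*0))/(33 + (-3 - 1*0)))**3 = ((-2 + (-3 + 0))/(33 + (-3 + 0)))**3 = ((-2 - 3)/(33 - 3))**3 = (-5/30)**3 = ((1/30)*(-5))**3 = (-1/6)**3 = -1/216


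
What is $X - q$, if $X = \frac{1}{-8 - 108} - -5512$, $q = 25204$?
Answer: $- \frac{2284273}{116} \approx -19692.0$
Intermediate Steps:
$X = \frac{639391}{116}$ ($X = \frac{1}{-116} + 5512 = - \frac{1}{116} + 5512 = \frac{639391}{116} \approx 5512.0$)
$X - q = \frac{639391}{116} - 25204 = - \frac{2284273}{116}$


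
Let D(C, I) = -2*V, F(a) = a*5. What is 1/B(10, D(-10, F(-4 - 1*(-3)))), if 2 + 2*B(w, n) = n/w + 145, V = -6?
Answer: 10/721 ≈ 0.013870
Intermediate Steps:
F(a) = 5*a
D(C, I) = 12 (D(C, I) = -2*(-6) = 12)
B(w, n) = 143/2 + n/(2*w) (B(w, n) = -1 + (n/w + 145)/2 = -1 + (145 + n/w)/2 = -1 + (145/2 + n/(2*w)) = 143/2 + n/(2*w))
1/B(10, D(-10, F(-4 - 1*(-3)))) = 1/((1/2)*(12 + 143*10)/10) = 1/((1/2)*(1/10)*(12 + 1430)) = 1/((1/2)*(1/10)*1442) = 1/(721/10) = 10/721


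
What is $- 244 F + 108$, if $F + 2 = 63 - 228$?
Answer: $40856$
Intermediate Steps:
$F = -167$ ($F = -2 + \left(63 - 228\right) = -2 - 165 = -167$)
$- 244 F + 108 = \left(-244\right) \left(-167\right) + 108 = 40748 + 108 = 40856$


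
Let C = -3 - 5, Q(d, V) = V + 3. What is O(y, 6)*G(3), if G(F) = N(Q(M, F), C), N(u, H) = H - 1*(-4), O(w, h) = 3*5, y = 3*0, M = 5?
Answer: -60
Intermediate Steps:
Q(d, V) = 3 + V
y = 0
O(w, h) = 15
C = -8
N(u, H) = 4 + H (N(u, H) = H + 4 = 4 + H)
G(F) = -4 (G(F) = 4 - 8 = -4)
O(y, 6)*G(3) = 15*(-4) = -60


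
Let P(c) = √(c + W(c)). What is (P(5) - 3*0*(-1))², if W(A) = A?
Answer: 10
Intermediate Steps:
P(c) = √2*√c (P(c) = √(c + c) = √(2*c) = √2*√c)
(P(5) - 3*0*(-1))² = (√2*√5 - 3*0*(-1))² = (√10 + 0*(-1))² = (√10 + 0)² = (√10)² = 10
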